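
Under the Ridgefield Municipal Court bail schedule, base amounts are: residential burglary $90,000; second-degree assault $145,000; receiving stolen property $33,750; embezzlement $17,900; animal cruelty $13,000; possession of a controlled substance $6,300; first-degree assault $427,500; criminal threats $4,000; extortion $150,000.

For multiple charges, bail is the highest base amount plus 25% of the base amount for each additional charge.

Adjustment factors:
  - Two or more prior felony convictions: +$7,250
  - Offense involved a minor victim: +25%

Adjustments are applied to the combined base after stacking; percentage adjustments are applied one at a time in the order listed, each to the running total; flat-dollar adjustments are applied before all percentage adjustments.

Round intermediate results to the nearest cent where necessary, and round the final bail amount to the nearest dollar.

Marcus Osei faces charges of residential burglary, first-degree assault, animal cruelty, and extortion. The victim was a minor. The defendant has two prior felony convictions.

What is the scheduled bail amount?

$622,500

Base amounts from the schedule: residential burglary $90,000; first-degree assault $427,500; animal cruelty $13,000; extortion $150,000.
Stacking rule: highest base plus 25% of each additional charge. Highest is first-degree assault at $427,500. Additional: $90,000 × 25% = $22,500; $13,000 × 25% = $3,250; $150,000 × 25% = $37,500. Combined base = $427,500 + $63,250 = $490,750.
Two or more prior felony convictions (+$7,250 flat): $490,750 + $7,250 = $498,000.
Offense involved a minor victim (+25%): $498,000 × 1.25 = $622,500.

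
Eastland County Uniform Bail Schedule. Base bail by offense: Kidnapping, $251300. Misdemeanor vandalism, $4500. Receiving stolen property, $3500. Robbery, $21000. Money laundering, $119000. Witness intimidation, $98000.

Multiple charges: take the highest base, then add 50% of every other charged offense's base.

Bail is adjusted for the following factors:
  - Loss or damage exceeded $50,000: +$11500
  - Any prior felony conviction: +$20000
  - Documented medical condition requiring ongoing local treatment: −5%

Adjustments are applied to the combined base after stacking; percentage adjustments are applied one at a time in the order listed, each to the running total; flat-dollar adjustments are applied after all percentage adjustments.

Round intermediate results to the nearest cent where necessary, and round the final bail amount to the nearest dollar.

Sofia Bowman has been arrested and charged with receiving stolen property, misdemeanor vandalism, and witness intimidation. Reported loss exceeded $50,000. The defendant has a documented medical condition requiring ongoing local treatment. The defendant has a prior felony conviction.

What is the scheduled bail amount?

Base amounts from the schedule: receiving stolen property $3500; misdemeanor vandalism $4500; witness intimidation $98000.
Stacking rule: highest base plus 50% of each additional charge. Highest is witness intimidation at $98000. Additional: $3500 × 50% = $1750; $4500 × 50% = $2250. Combined base = $98000 + $4000 = $102000.
Documented medical condition requiring ongoing local treatment (−5%): $102000 × 0.95 = $96900.
Loss or damage exceeded $50,000 (+$11500 flat): $96900 + $11500 = $108400.
Any prior felony conviction (+$20000 flat): $108400 + $20000 = $128400.

$128400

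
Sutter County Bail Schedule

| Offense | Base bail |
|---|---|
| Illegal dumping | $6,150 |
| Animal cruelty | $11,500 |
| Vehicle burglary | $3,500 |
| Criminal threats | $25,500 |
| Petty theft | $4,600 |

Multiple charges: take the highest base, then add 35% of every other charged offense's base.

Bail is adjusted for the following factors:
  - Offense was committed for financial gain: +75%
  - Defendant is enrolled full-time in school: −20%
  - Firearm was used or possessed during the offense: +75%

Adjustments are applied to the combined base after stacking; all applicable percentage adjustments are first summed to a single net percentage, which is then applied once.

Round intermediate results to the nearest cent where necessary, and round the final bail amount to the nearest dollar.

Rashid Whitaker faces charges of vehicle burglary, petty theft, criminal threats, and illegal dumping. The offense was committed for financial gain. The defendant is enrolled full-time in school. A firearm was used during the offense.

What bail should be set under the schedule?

Base amounts from the schedule: vehicle burglary $3,500; petty theft $4,600; criminal threats $25,500; illegal dumping $6,150.
Stacking rule: highest base plus 35% of each additional charge. Highest is criminal threats at $25,500. Additional: $3,500 × 35% = $1,225; $4,600 × 35% = $1,610; $6,150 × 35% = $2,152.50. Combined base = $25,500 + $4,987.50 = $30,487.50.
Net percentage adjustment: +75% −20% +75% = +130%. $30,487.50 × 2.3 = $70,121.25.
Rounded to the nearest dollar: $70,121.

$70,121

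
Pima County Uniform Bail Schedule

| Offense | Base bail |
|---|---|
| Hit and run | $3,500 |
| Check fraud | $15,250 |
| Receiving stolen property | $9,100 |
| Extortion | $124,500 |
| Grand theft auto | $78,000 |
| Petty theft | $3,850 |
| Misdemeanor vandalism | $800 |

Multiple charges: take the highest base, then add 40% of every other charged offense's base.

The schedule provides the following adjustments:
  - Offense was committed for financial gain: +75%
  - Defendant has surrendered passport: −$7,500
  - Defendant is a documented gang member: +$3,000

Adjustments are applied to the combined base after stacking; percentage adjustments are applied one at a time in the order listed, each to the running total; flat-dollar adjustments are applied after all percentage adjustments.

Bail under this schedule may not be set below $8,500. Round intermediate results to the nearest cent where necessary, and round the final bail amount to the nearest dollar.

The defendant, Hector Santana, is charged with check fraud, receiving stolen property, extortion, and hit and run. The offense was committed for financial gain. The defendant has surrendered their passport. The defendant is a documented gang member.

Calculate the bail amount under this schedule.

$232,870

Base amounts from the schedule: check fraud $15,250; receiving stolen property $9,100; extortion $124,500; hit and run $3,500.
Stacking rule: highest base plus 40% of each additional charge. Highest is extortion at $124,500. Additional: $15,250 × 40% = $6,100; $9,100 × 40% = $3,640; $3,500 × 40% = $1,400. Combined base = $124,500 + $11,140 = $135,640.
Offense was committed for financial gain (+75%): $135,640 × 1.75 = $237,370.
Defendant has surrendered passport (−$7,500 flat): $237,370 − $7,500 = $229,870.
Defendant is a documented gang member (+$3,000 flat): $229,870 + $3,000 = $232,870.
$232,870 is at or above the $8,500 minimum.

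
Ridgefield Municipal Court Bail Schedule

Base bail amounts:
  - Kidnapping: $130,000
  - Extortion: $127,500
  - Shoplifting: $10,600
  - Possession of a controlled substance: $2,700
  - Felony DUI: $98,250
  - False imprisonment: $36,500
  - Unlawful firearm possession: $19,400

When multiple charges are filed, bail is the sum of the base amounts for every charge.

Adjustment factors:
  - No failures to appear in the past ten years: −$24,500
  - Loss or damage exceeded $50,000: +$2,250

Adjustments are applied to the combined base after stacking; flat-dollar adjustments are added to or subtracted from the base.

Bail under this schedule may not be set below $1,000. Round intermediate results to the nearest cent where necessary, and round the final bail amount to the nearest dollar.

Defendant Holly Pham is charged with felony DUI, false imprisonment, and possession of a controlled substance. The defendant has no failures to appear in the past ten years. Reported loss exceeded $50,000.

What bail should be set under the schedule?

$115,200

Base amounts from the schedule: felony DUI $98,250; false imprisonment $36,500; possession of a controlled substance $2,700.
Stacking rule: sum of all bases. $98,250 + $36,500 + $2,700 = $137,450.
No failures to appear in the past ten years (−$24,500 flat): $137,450 − $24,500 = $112,950.
Loss or damage exceeded $50,000 (+$2,250 flat): $112,950 + $2,250 = $115,200.
$115,200 is at or above the $1,000 minimum.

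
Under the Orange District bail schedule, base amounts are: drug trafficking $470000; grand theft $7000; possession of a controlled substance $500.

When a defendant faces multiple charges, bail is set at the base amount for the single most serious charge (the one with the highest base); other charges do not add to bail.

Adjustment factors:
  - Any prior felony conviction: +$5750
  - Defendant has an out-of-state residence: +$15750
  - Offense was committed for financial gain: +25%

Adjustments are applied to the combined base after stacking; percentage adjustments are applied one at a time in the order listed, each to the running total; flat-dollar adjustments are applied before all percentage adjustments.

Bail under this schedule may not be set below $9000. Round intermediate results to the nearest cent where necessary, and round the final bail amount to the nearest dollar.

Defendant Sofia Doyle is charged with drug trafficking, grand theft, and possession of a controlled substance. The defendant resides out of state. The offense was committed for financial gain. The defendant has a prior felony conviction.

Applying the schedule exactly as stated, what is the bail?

Base amounts from the schedule: drug trafficking $470000; grand theft $7000; possession of a controlled substance $500.
Stacking rule: use the highest base only. Highest is drug trafficking at $470000. Combined base = $470000.
Any prior felony conviction (+$5750 flat): $470000 + $5750 = $475750.
Defendant has an out-of-state residence (+$15750 flat): $475750 + $15750 = $491500.
Offense was committed for financial gain (+25%): $491500 × 1.25 = $614375.
$614375 is at or above the $9000 minimum.

$614375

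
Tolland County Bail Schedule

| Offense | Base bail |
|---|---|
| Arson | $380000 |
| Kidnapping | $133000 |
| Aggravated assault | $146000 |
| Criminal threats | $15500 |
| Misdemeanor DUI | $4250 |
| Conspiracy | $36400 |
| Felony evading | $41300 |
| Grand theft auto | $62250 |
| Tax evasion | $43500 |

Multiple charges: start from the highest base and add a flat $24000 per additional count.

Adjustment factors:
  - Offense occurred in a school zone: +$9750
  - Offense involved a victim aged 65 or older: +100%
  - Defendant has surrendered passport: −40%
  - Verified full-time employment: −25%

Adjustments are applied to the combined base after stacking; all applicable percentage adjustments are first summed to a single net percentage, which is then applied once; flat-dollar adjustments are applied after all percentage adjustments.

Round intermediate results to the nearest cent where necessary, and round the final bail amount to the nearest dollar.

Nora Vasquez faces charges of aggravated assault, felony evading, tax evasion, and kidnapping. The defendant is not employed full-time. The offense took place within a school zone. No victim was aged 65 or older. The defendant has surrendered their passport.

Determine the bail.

Base amounts from the schedule: aggravated assault $146000; felony evading $41300; tax evasion $43500; kidnapping $133000.
Stacking rule: highest base plus $24000 per additional charge. Highest is aggravated assault at $146000; 3 additional charges → +$72000. Combined base = $218000.
Defendant has surrendered passport (−40%): $218000 × 0.6 = $130800.
Offense occurred in a school zone (+$9750 flat): $130800 + $9750 = $140550.

$140550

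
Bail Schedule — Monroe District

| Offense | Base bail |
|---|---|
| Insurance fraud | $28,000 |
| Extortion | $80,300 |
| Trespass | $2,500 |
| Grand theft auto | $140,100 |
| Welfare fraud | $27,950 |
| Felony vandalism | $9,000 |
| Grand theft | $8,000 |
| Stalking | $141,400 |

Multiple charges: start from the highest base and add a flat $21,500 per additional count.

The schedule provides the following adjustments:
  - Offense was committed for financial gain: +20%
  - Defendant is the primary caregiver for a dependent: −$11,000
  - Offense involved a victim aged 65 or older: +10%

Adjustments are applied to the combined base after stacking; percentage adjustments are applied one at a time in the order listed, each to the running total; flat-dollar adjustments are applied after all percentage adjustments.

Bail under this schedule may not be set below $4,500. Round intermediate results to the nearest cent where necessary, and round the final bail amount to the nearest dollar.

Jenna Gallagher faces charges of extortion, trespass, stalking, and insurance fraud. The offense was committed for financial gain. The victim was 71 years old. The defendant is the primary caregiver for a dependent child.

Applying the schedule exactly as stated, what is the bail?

$260,788

Base amounts from the schedule: extortion $80,300; trespass $2,500; stalking $141,400; insurance fraud $28,000.
Stacking rule: highest base plus $21,500 per additional charge. Highest is stalking at $141,400; 3 additional charges → +$64,500. Combined base = $205,900.
Offense was committed for financial gain (+20%): $205,900 × 1.2 = $247,080.
Offense involved a victim aged 65 or older (+10%): $247,080 × 1.1 = $271,788.
Defendant is the primary caregiver for a dependent (−$11,000 flat): $271,788 − $11,000 = $260,788.
$260,788 is at or above the $4,500 minimum.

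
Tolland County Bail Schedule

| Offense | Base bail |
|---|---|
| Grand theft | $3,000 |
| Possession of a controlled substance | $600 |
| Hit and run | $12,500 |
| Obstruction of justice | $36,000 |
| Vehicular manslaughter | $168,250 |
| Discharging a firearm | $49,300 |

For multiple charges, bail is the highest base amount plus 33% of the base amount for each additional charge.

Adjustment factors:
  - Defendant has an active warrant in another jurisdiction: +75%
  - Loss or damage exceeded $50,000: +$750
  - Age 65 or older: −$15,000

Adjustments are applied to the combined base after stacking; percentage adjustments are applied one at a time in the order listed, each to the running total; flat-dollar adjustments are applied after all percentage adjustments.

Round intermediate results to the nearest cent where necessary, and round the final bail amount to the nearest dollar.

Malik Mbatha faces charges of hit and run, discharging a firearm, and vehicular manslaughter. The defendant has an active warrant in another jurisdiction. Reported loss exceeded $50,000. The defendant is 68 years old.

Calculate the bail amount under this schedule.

Base amounts from the schedule: hit and run $12,500; discharging a firearm $49,300; vehicular manslaughter $168,250.
Stacking rule: highest base plus 33% of each additional charge. Highest is vehicular manslaughter at $168,250. Additional: $12,500 × 33% = $4,125; $49,300 × 33% = $16,269. Combined base = $168,250 + $20,394 = $188,644.
Defendant has an active warrant in another jurisdiction (+75%): $188,644 × 1.75 = $330,127.
Loss or damage exceeded $50,000 (+$750 flat): $330,127 + $750 = $330,877.
Age 65 or older (−$15,000 flat): $330,877 − $15,000 = $315,877.

$315,877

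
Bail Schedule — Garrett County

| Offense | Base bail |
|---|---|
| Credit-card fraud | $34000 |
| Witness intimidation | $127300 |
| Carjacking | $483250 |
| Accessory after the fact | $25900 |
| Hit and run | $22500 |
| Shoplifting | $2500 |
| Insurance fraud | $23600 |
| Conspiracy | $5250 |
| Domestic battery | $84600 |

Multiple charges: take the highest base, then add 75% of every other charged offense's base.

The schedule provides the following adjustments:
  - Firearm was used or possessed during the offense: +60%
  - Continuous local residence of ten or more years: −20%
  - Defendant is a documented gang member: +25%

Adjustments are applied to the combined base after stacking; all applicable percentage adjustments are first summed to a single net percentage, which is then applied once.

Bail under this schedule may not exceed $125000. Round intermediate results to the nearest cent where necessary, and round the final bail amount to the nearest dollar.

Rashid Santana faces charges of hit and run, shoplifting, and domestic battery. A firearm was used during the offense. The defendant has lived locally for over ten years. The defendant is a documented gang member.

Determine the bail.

Base amounts from the schedule: hit and run $22500; shoplifting $2500; domestic battery $84600.
Stacking rule: highest base plus 75% of each additional charge. Highest is domestic battery at $84600. Additional: $22500 × 75% = $16875; $2500 × 75% = $1875. Combined base = $84600 + $18750 = $103350.
Net percentage adjustment: +60% −20% +25% = +65%. $103350 × 1.65 = $170527.50.
Result $170527.50 exceeds the maximum of $125000; bail is capped at $125000.

$125000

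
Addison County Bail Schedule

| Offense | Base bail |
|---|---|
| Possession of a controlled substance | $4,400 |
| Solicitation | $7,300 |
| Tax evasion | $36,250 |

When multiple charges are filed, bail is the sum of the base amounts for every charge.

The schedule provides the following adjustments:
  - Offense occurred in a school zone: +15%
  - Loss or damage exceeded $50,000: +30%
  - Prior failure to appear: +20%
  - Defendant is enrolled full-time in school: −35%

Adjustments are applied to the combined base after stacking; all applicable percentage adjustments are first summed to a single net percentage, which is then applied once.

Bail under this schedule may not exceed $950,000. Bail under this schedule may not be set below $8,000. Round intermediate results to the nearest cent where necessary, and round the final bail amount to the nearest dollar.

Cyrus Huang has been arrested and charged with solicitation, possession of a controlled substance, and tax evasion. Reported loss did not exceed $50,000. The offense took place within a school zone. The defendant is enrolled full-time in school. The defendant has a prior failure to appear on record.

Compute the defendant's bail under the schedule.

Base amounts from the schedule: solicitation $7,300; possession of a controlled substance $4,400; tax evasion $36,250.
Stacking rule: sum of all bases. $7,300 + $4,400 + $36,250 = $47,950.
Net percentage adjustment: +15% +20% −35% = +0%. $47,950 × 1 = $47,950.
$47,950 is within the $950,000 maximum.
$47,950 is at or above the $8,000 minimum.

$47,950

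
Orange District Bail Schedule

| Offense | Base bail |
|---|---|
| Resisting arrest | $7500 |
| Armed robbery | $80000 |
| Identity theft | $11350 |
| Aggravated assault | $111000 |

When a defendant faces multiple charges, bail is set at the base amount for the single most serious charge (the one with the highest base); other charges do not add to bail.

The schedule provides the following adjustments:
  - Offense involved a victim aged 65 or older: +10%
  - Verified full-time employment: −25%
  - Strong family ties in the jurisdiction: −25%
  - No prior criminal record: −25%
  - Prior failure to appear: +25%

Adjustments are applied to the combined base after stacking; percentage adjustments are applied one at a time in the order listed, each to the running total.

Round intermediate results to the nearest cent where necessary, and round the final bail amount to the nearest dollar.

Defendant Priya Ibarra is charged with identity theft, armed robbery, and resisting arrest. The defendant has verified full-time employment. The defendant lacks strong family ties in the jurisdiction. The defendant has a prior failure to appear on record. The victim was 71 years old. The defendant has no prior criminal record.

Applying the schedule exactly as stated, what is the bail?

$61875

Base amounts from the schedule: identity theft $11350; armed robbery $80000; resisting arrest $7500.
Stacking rule: use the highest base only. Highest is armed robbery at $80000. Combined base = $80000.
Offense involved a victim aged 65 or older (+10%): $80000 × 1.1 = $88000.
Verified full-time employment (−25%): $88000 × 0.75 = $66000.
No prior criminal record (−25%): $66000 × 0.75 = $49500.
Prior failure to appear (+25%): $49500 × 1.25 = $61875.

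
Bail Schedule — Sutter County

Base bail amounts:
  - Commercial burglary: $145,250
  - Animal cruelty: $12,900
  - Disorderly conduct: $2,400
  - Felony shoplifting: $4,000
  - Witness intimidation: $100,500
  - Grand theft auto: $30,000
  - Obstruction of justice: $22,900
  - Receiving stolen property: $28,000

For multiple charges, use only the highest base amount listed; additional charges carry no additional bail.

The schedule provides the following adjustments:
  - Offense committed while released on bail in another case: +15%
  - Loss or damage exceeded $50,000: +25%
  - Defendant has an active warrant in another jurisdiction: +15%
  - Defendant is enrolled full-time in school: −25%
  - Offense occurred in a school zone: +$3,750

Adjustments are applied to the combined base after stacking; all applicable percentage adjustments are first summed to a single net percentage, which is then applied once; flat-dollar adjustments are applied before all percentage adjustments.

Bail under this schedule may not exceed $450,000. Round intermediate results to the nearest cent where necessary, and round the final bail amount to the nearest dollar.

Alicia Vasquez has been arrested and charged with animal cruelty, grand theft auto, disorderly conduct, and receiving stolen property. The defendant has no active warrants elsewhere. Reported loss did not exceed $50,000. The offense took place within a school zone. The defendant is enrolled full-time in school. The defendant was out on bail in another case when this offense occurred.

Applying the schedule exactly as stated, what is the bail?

Base amounts from the schedule: animal cruelty $12,900; grand theft auto $30,000; disorderly conduct $2,400; receiving stolen property $28,000.
Stacking rule: use the highest base only. Highest is grand theft auto at $30,000. Combined base = $30,000.
Offense occurred in a school zone (+$3,750 flat): $30,000 + $3,750 = $33,750.
Net percentage adjustment: +15% −25% = −10%. $33,750 × 0.9 = $30,375.
$30,375 is within the $450,000 maximum.

$30,375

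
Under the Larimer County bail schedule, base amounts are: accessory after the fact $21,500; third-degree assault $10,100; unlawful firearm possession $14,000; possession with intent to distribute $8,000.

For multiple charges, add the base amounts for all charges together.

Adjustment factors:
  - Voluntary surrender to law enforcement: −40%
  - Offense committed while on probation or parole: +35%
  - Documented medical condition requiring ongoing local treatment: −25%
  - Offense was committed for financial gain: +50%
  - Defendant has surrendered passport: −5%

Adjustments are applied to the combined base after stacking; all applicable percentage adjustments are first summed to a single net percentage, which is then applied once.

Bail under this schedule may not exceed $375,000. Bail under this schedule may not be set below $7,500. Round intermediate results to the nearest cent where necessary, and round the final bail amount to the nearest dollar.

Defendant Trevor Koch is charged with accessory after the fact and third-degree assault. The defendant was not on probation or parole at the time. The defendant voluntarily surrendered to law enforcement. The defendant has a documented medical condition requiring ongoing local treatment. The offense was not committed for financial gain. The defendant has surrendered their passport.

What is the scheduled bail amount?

$9,480

Base amounts from the schedule: accessory after the fact $21,500; third-degree assault $10,100.
Stacking rule: sum of all bases. $21,500 + $10,100 = $31,600.
Net percentage adjustment: −40% −25% −5% = −70%. $31,600 × 0.3 = $9,480.
$9,480 is within the $375,000 maximum.
$9,480 is at or above the $7,500 minimum.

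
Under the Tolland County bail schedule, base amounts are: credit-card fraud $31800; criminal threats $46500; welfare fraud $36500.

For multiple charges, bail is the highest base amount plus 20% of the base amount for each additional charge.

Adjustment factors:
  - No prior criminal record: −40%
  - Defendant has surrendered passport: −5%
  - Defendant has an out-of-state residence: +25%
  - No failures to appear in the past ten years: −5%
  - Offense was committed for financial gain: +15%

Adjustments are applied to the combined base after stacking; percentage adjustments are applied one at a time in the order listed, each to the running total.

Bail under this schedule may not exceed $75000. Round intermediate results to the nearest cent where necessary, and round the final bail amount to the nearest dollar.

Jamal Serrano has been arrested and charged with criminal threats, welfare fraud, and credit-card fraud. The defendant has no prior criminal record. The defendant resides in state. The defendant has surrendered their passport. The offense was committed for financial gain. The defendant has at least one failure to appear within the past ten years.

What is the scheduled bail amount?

$39435

Base amounts from the schedule: criminal threats $46500; welfare fraud $36500; credit-card fraud $31800.
Stacking rule: highest base plus 20% of each additional charge. Highest is criminal threats at $46500. Additional: $36500 × 20% = $7300; $31800 × 20% = $6360. Combined base = $46500 + $13660 = $60160.
No prior criminal record (−40%): $60160 × 0.6 = $36096.
Defendant has surrendered passport (−5%): $36096 × 0.95 = $34291.20.
Offense was committed for financial gain (+15%): $34291.20 × 1.15 = $39434.88.
$39434.88 is within the $75000 maximum.
Rounded to the nearest dollar: $39435.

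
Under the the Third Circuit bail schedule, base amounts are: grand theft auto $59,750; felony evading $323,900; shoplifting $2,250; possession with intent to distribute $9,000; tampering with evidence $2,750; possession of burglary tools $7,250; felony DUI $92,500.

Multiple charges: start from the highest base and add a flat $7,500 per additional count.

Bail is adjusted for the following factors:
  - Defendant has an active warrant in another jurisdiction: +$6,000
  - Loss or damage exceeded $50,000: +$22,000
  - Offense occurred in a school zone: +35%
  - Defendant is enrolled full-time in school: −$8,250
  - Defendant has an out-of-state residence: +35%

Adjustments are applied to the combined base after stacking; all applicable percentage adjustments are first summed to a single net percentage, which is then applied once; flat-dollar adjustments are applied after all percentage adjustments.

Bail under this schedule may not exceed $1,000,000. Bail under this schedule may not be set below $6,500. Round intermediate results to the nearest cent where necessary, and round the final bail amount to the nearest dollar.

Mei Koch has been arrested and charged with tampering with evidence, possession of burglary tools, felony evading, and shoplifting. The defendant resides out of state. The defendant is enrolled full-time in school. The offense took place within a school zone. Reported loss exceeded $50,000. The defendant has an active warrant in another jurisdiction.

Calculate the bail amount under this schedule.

Base amounts from the schedule: tampering with evidence $2,750; possession of burglary tools $7,250; felony evading $323,900; shoplifting $2,250.
Stacking rule: highest base plus $7,500 per additional charge. Highest is felony evading at $323,900; 3 additional charges → +$22,500. Combined base = $346,400.
Net percentage adjustment: +35% +35% = +70%. $346,400 × 1.7 = $588,880.
Defendant has an active warrant in another jurisdiction (+$6,000 flat): $588,880 + $6,000 = $594,880.
Loss or damage exceeded $50,000 (+$22,000 flat): $594,880 + $22,000 = $616,880.
Defendant is enrolled full-time in school (−$8,250 flat): $616,880 − $8,250 = $608,630.
$608,630 is within the $1,000,000 maximum.
$608,630 is at or above the $6,500 minimum.

$608,630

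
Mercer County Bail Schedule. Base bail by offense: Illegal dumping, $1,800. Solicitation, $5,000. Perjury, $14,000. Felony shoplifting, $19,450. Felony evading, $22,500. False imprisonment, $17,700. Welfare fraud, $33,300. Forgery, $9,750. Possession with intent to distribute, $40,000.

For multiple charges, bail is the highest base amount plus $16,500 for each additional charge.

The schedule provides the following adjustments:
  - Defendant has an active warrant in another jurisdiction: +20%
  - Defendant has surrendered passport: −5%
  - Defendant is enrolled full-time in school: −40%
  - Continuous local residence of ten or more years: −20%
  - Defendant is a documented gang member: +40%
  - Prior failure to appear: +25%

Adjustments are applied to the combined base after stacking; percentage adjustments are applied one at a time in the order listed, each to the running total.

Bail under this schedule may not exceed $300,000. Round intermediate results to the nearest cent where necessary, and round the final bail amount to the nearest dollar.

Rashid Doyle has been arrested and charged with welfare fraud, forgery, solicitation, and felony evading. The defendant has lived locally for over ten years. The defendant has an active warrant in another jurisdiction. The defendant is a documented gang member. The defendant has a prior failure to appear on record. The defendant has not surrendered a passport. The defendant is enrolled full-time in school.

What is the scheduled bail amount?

Base amounts from the schedule: welfare fraud $33,300; forgery $9,750; solicitation $5,000; felony evading $22,500.
Stacking rule: highest base plus $16,500 per additional charge. Highest is welfare fraud at $33,300; 3 additional charges → +$49,500. Combined base = $82,800.
Defendant has an active warrant in another jurisdiction (+20%): $82,800 × 1.2 = $99,360.
Defendant is enrolled full-time in school (−40%): $99,360 × 0.6 = $59,616.
Continuous local residence of ten or more years (−20%): $59,616 × 0.8 = $47,692.80.
Defendant is a documented gang member (+40%): $47,692.80 × 1.4 = $66,769.92.
Prior failure to appear (+25%): $66,769.92 × 1.25 = $83,462.40.
$83,462.40 is within the $300,000 maximum.
Rounded to the nearest dollar: $83,462.

$83,462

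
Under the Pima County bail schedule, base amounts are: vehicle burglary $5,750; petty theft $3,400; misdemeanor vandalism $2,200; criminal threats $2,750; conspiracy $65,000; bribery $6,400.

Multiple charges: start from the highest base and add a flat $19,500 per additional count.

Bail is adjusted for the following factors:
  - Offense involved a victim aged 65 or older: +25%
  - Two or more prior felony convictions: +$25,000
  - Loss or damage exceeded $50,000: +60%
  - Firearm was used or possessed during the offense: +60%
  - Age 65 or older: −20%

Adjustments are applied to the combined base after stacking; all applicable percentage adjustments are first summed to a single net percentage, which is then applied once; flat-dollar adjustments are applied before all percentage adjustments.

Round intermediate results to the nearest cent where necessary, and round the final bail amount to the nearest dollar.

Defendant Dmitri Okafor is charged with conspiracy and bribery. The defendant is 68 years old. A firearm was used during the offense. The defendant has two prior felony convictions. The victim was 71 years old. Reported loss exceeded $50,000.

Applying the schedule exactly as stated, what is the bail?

$246,375

Base amounts from the schedule: conspiracy $65,000; bribery $6,400.
Stacking rule: highest base plus $19,500 per additional charge. Highest is conspiracy at $65,000; 1 additional charge → +$19,500. Combined base = $84,500.
Two or more prior felony convictions (+$25,000 flat): $84,500 + $25,000 = $109,500.
Net percentage adjustment: +25% +60% +60% −20% = +125%. $109,500 × 2.25 = $246,375.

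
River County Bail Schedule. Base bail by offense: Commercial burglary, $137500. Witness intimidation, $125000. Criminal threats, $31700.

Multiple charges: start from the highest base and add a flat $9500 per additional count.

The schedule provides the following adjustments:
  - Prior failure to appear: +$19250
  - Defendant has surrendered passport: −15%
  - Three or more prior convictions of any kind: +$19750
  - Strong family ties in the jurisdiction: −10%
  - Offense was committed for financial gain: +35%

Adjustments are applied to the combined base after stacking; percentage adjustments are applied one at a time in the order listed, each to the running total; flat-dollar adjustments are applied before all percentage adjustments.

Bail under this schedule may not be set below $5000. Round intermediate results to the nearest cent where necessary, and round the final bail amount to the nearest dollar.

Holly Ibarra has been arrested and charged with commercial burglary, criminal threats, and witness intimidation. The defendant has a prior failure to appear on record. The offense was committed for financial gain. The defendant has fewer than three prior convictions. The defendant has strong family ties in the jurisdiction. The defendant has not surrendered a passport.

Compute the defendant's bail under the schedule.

$213536

Base amounts from the schedule: commercial burglary $137500; criminal threats $31700; witness intimidation $125000.
Stacking rule: highest base plus $9500 per additional charge. Highest is commercial burglary at $137500; 2 additional charges → +$19000. Combined base = $156500.
Prior failure to appear (+$19250 flat): $156500 + $19250 = $175750.
Strong family ties in the jurisdiction (−10%): $175750 × 0.9 = $158175.
Offense was committed for financial gain (+35%): $158175 × 1.35 = $213536.25.
$213536.25 is at or above the $5000 minimum.
Rounded to the nearest dollar: $213536.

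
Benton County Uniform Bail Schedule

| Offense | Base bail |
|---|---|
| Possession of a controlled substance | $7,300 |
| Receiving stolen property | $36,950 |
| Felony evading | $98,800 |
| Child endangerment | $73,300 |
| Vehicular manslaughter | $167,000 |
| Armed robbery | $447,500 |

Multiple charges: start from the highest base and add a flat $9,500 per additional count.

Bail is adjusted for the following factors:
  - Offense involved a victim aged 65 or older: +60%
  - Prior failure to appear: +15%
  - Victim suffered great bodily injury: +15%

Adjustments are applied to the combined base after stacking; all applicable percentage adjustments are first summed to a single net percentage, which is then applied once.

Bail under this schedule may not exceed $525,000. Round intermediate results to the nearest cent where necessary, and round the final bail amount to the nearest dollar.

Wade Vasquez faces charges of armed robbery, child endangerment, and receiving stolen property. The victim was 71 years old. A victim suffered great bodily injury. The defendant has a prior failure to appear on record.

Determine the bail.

$525,000

Base amounts from the schedule: armed robbery $447,500; child endangerment $73,300; receiving stolen property $36,950.
Stacking rule: highest base plus $9,500 per additional charge. Highest is armed robbery at $447,500; 2 additional charges → +$19,000. Combined base = $466,500.
Net percentage adjustment: +60% +15% +15% = +90%. $466,500 × 1.9 = $886,350.
Result $886,350 exceeds the maximum of $525,000; bail is capped at $525,000.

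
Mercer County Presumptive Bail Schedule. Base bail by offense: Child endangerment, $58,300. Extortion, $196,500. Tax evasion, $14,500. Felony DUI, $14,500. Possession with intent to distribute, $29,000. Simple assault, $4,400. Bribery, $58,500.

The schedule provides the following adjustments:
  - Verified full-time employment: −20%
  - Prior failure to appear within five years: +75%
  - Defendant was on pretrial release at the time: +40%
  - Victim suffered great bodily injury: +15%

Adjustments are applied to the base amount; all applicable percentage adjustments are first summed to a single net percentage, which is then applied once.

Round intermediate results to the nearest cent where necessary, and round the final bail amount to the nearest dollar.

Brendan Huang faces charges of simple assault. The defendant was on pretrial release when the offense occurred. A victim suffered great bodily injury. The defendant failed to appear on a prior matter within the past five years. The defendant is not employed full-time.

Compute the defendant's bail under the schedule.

Base amounts from the schedule: simple assault $4,400.
Single charge. Combined base = $4,400.
Net percentage adjustment: +75% +40% +15% = +130%. $4,400 × 2.3 = $10,120.

$10,120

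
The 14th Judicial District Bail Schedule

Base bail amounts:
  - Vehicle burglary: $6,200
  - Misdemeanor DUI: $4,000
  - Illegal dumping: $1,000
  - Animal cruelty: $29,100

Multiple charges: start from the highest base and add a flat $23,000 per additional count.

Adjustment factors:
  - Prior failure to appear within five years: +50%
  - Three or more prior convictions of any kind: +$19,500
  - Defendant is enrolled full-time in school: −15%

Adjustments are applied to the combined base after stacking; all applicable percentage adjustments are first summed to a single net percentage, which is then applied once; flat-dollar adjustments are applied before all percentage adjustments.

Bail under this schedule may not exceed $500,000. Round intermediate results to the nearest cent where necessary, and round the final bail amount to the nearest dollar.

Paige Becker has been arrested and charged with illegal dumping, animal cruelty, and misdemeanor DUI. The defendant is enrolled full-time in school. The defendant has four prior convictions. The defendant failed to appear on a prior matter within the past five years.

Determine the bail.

$127,710

Base amounts from the schedule: illegal dumping $1,000; animal cruelty $29,100; misdemeanor DUI $4,000.
Stacking rule: highest base plus $23,000 per additional charge. Highest is animal cruelty at $29,100; 2 additional charges → +$46,000. Combined base = $75,100.
Three or more prior convictions of any kind (+$19,500 flat): $75,100 + $19,500 = $94,600.
Net percentage adjustment: +50% −15% = +35%. $94,600 × 1.35 = $127,710.
$127,710 is within the $500,000 maximum.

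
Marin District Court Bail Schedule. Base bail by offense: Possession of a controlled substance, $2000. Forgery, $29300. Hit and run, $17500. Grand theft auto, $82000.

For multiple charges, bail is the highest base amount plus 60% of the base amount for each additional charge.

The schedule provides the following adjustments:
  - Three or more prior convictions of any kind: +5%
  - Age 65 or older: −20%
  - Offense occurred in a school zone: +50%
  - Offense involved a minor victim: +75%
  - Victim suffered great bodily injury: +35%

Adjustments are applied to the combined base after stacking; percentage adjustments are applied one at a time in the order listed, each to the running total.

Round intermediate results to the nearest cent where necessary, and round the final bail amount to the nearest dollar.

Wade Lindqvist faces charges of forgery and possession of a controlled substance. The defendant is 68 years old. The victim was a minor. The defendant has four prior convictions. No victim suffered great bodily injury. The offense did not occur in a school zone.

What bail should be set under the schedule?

$44835

Base amounts from the schedule: forgery $29300; possession of a controlled substance $2000.
Stacking rule: highest base plus 60% of each additional charge. Highest is forgery at $29300. Additional: $2000 × 60% = $1200. Combined base = $29300 + $1200 = $30500.
Three or more prior convictions of any kind (+5%): $30500 × 1.05 = $32025.
Age 65 or older (−20%): $32025 × 0.8 = $25620.
Offense involved a minor victim (+75%): $25620 × 1.75 = $44835.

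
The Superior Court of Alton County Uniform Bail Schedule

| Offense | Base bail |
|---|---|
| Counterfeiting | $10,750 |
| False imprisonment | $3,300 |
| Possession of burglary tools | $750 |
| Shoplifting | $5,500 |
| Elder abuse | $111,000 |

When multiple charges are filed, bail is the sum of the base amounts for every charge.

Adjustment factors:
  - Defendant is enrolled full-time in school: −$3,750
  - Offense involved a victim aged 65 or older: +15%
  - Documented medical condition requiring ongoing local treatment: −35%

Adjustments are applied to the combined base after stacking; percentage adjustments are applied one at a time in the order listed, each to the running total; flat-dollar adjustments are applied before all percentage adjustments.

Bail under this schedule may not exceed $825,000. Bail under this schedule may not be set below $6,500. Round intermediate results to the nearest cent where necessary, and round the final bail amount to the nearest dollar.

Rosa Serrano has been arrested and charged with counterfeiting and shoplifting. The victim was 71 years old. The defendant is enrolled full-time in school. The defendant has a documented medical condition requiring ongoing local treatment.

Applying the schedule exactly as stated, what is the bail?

Base amounts from the schedule: counterfeiting $10,750; shoplifting $5,500.
Stacking rule: sum of all bases. $10,750 + $5,500 = $16,250.
Defendant is enrolled full-time in school (−$3,750 flat): $16,250 − $3,750 = $12,500.
Offense involved a victim aged 65 or older (+15%): $12,500 × 1.15 = $14,375.
Documented medical condition requiring ongoing local treatment (−35%): $14,375 × 0.65 = $9,343.75.
$9,343.75 is within the $825,000 maximum.
$9,343.75 is at or above the $6,500 minimum.
Rounded to the nearest dollar: $9,344.

$9,344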